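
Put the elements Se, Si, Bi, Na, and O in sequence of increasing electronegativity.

Na < Si < Bi < Se < O

O is in period 2, group 16; Na is in period 3, group 1; Si is in period 3, group 14; Se is in period 4, group 16; Bi is in period 6, group 15.
Atoms toward the upper right of the periodic table pull bonding electrons most strongly.
Neither a single period nor a single group — weigh both effects.
Si > Na: Si lies to the right of Na in period 3, so the across-period effect alone puts Si higher.
Bi > Si: the two effects oppose for this pair; the across-period effect wins (2.02 vs 1.90).
Se > Bi: both effects reinforce here, so Se is clearly the higher of the two.
O > Se: they share group 16; the group trend gives O the larger value.
Approximate values (Pauling): O 3.44, Na 0.93, Si 1.90, Se 2.55, Bi 2.02.
So from lowest to highest: Na < Si < Bi < Se < O.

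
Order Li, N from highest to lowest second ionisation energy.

Li, N

Consider each +1 ion: Li⁺ is the bare [He] core; N⁺ still has 4 valence electrons.
Core electrons are held far more tightly than valence electrons, so Li tops the IE_2 order.
Approximate IE_2 values (kJ/mol): Li 7298, N 2856.
Overall IE_2 order: N < Li.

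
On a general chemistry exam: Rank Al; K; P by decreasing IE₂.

K > P > Al

IE_2 is the cost of taking one more electron from the +1 cation: Al⁺ still has 2 valence electrons; K⁺ is the bare [Ar] core; P⁺ still has 4 valence electrons.
Pulling an electron out of a noble-gas core costs far more than removing a remaining valence electron, so K sits at the high end of IE_2.
Valence configurations: Al⁺ [Ne]3s², P⁺ [Ne]3s²3p².
Tabulated IE_2 (kJ/mol): Al 1817, K 3052, P 1907.
Putting it together, IE_2: Al < P < K.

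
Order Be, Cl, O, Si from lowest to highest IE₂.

Si < Be < Cl < O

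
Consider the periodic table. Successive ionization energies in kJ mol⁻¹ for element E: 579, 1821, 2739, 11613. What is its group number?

Look for the largest jump between consecutive ionization energies: IE4/IE3 ≈ 4.2, far larger than any earlier ratio.
That jump marks the point where a core electron is being removed. So the atom has 3 valence electrons.
A main-group element with 3 valence electrons is in group 13.

Group 13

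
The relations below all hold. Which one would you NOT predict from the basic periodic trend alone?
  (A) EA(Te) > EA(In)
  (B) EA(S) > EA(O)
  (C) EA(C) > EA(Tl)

The general trend: electron affinity increases across a period and decreases down a group.
(A) Te (period 5, group 16) vs In (period 5, group 13): the stated order agrees with the simple trend.
(B) S (period 3, group 16) vs O (period 2, group 16): the stated order contradicts the simple trend.
(C) C (period 2, group 14) vs Tl (period 6, group 13): the stated order agrees with the simple trend.
The exception is (B): the compact 2p subshell of O repels the added electron more than S's larger 3p does.

(B)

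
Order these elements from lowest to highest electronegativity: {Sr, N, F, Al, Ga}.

Sr < Al < Ga < N < F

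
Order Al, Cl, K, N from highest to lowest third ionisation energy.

After 2 electrons have been removed, what remains? Al²⁺ still has 1 valence electron; Cl²⁺ still has 5 valence electrons; K²⁺ is already 1 electron into the core; N²⁺ still has 3 valence electrons.
Usually core removal costs more than valence removal, but here the competition is close: a tightly held n=2 valence electron can cost more to remove than an n=3 core electron, so the actual values have to decide it.
Valence configurations: Al²⁺ [Ne]3s¹, Cl²⁺ [Ne]3s²3p³, N²⁺ [He]2s²2p¹.
Approximate IE_3 values (kJ/mol): Al 2745, Cl 3822, K 4420, N 4578.
So the third ionization energies run Al < Cl < K < N.

N > K > Cl > Al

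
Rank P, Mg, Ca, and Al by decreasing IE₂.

After 1 electron has been removed, what remains? P⁺ still has 4 valence electrons; Mg⁺ still has 1 valence electron; Ca⁺ still has 1 valence electron; Al⁺ still has 2 valence electrons.
All are still removing valence electrons, so compare the +1 ions as you would atoms: IE_2 generally rises across a period (higher Z_eff) and falls down a group (larger shell), subject to the usual subshell exceptions.
Valence configurations: P⁺ [Ne]3s²3p², Mg⁺ [Ne]3s¹, Ca⁺ [Ar]4s¹, Al⁺ [Ne]3s².
The numbers (kJ/mol): P 1907, Mg 1451, Ca 1145, Al 1817.
Hence IE_2: Ca < Mg < Al < P.

P > Al > Mg > Ca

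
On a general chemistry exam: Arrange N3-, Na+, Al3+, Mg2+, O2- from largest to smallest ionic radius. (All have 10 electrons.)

All of these have 10 electrons, so size is governed by nuclear charge alone: the more protons, the stronger the pull on the same electron cloud, and the smaller the ion.
Nuclear charges: Al3+ (Z=13), Mg2+ (Z=12), Na+ (Z=11), O2- (Z=8), N3- (Z=7).
Largest to smallest: N3- > O2- > Na+ > Mg2+ > Al3+.

N3- > O2- > Na+ > Mg2+ > Al3+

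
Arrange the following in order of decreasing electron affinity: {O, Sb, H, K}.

O > Sb > H > K

H is in period 1, group 1; O is in period 2, group 16; K is in period 4, group 1; Sb is in period 5, group 15.
EA tends to increase across a period and decrease down a group, though the pattern is less regular than for IE or radius.
These span different periods and groups, so the two trends combine.
H > K: they share group 1; the group trend gives H the larger value.
Sb > H: the two effects oppose for this pair; the across-period effect wins (103 vs 73 kJ/mol).
O > Sb: relative to Sb, both the across-period and down-group shifts push O's electron affinity up.
Tabulated electron affinity (kJ/mol): H 73, O 141, K 48, Sb 103.
So from highest to lowest: O > Sb > H > K.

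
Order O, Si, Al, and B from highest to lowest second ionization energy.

O > B > Al > Si

IE_2 is the cost of taking one more electron from the +1 cation: O⁺ still has 5 valence electrons; Si⁺ still has 3 valence electrons; Al⁺ still has 2 valence electrons; B⁺ still has 2 valence electrons.
All are still removing valence electrons, so compare the +1 ions as you would atoms: IE_2 generally rises across a period (higher Z_eff) and falls down a group (larger shell), subject to the usual subshell exceptions.
Valence configurations: O⁺ [He]2s²2p³, Si⁺ [Ne]3s²3p¹, Al⁺ [Ne]3s², B⁺ [He]2s².
Si⁺ loses a lone 3p electron whereas Al⁺ must break into a filled 3s² pair, so IE_2(Al) > IE_2(Si) even though Si has the higher nuclear charge.
The numbers (kJ/mol): O 3388, Si 1577, Al 1817, B 2427.
Overall IE_2 order: Si < Al < B < O.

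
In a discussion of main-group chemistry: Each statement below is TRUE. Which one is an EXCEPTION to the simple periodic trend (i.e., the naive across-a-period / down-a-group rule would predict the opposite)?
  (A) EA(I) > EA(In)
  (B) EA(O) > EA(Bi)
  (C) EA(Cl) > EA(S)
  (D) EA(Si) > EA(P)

(D)

The general trend: electron affinity increases across a period and decreases down a group.
(A) I (period 5, group 17) vs In (period 5, group 13): the stated order agrees with the simple trend.
(B) O (period 2, group 16) vs Bi (period 6, group 15): the stated order agrees with the simple trend.
(C) Cl (period 3, group 17) vs S (period 3, group 16): the stated order agrees with the simple trend.
(D) Si (period 3, group 14) vs P (period 3, group 15): the stated order contradicts the simple trend.
The exception is (D): adding an electron to P's half-filled 3p³ is unfavourable, so Si (3p²) has the more exothermic EA.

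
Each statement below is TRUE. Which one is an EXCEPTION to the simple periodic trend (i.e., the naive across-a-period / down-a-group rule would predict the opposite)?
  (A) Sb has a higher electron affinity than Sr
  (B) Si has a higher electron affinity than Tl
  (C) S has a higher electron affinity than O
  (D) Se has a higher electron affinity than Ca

The general trend: electron affinity increases across a period and decreases down a group.
(A) Sb (period 5, group 15) vs Sr (period 5, group 2): the stated order agrees with the simple trend.
(B) Si (period 3, group 14) vs Tl (period 6, group 13): the stated order agrees with the simple trend.
(C) S (period 3, group 16) vs O (period 2, group 16): the stated order contradicts the simple trend.
(D) Se (period 4, group 16) vs Ca (period 4, group 2): the stated order agrees with the simple trend.
The exception is (C): the compact 2p subshell of O repels the added electron more than S's larger 3p does.

(C)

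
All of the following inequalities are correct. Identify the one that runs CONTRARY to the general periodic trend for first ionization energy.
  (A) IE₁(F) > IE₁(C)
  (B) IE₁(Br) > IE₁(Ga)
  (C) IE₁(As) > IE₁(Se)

The general trend: first ionization energy increases across a period and decreases down a group.
(A) F (period 2, group 17) vs C (period 2, group 14): the stated order agrees with the simple trend.
(B) Br (period 4, group 17) vs Ga (period 4, group 13): the stated order agrees with the simple trend.
(C) As (period 4, group 15) vs Se (period 4, group 16): the stated order contradicts the simple trend.
The exception is (C): Se (4p⁴) ionizes more easily than half-filled As (4p³).

(C)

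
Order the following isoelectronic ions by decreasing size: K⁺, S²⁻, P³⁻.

P³⁻, S²⁻, K⁺

All of these have 18 electrons, so size is governed by nuclear charge alone: the more protons, the stronger the pull on the same electron cloud, and the smaller the ion.
Nuclear charges: K⁺ (Z=19), S²⁻ (Z=16), P³⁻ (Z=15).
Largest to smallest: P³⁻ > S²⁻ > K⁺.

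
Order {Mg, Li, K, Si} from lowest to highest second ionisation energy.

Mg < Si < K < Li

After 1 electron has been removed, what remains? Mg⁺ still has 1 valence electron; Li⁺ is the bare [He] core; K⁺ is the bare [Ar] core; Si⁺ still has 3 valence electrons.
Core electrons are held far more tightly than valence electrons, so K and Li top the IE_2 order.
Valence configurations: Mg⁺ [Ne]3s¹, Si⁺ [Ne]3s²3p¹.
The numbers (kJ/mol): Mg 1451, Li 7298, K 3052, Si 1577.
Overall IE_2 order: Mg < Si < K < Li.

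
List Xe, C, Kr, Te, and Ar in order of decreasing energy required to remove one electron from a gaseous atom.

C is in period 2, group 14; Ar is in period 3, group 18; Kr is in period 4, group 18; Te is in period 5, group 16; Xe is in period 5, group 18.
First ionization energy rises across a period (greater Z_eff holds electrons more tightly) and falls down a group (valence electrons are farther from the nucleus).
Neither a single period nor a single group — weigh both effects.
C > Te: period and group pull opposite ways; the down-group shift dominates (1086 vs 869 kJ/mol).
Xe > C: the two effects oppose for this pair; the across-period effect wins (1170 vs 1086 kJ/mol).
Kr > Xe: Kr sits above Xe in group 18, so the down-group effect alone puts Kr higher.
Ar > Kr: Ar sits above Kr in group 18, so the down-group effect alone puts Ar higher.
For reference (kJ/mol): C 1086, Ar 1521, Kr 1351, Te 869, Xe 1170.
So from highest to lowest: Ar > Kr > Xe > C > Te.

Ar > Kr > Xe > C > Te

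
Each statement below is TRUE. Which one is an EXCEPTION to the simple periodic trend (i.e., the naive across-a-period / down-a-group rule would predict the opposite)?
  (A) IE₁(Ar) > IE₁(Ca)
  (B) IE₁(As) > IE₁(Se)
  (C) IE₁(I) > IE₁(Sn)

(B)

The general trend: IE₁ increases across a period and decreases down a group.
(A) Ar (period 3, group 18) vs Ca (period 4, group 2): the stated order agrees with the simple trend.
(B) As (period 4, group 15) vs Se (period 4, group 16): the stated order contradicts the simple trend.
(C) I (period 5, group 17) vs Sn (period 5, group 14): the stated order agrees with the simple trend.
The exception is (B): Se (4p⁴) ionizes more easily than half-filled As (4p³).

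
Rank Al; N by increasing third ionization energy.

Al < N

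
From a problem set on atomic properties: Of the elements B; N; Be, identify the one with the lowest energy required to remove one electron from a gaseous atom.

B

IE₁ increases left→right with effective nuclear charge and decreases top→bottom as the valence shell moves farther out.
All lie in period 2; the across-period trend (first ionization energy increases left to right) applies, with the exception below.
Note the exception: Be has a higher first ionization energy than B, contrary to the simple trend — removing B's lone 2p electron is easier than breaking Be's filled 2s².
Tabulated first ionization energy (kJ/mol): Be 900, B 801, N 1402.
The lowest energy required to remove one electron from a gaseous atom among these belongs to B.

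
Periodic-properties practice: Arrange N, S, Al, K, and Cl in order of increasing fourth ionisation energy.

After 3 electrons have been removed, what remains? N³⁺ still has 2 valence electrons; S³⁺ still has 3 valence electrons; Al³⁺ is the bare [Ne] core; K³⁺ is already 2 electrons into the core; Cl³⁺ still has 4 valence electrons.
Usually core removal costs more than valence removal, but here the competition is close: a tightly held n=2 valence electron can cost more to remove than an n=3 core electron, so the actual values have to decide it.
Valence configurations: N³⁺ [He]2s², S³⁺ [Ne]3s²3p¹, Cl³⁺ [Ne]3s²3p².
Tabulated IE_4 (kJ/mol): N 7475, S 4556, Al 11577, K 5877, Cl 5159.
So the fourth ionization energies run S < Cl < K < N < Al.

S < Cl < K < N < Al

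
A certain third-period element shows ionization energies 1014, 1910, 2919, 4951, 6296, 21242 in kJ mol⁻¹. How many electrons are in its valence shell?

5

Look for the largest jump between consecutive ionization energies: IE6/IE5 ≈ 3.4, far larger than any earlier ratio.
That jump marks the point where a core electron is being removed. So the atom has 5 valence electrons.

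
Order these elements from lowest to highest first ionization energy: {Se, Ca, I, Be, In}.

IE₁ increases left→right with effective nuclear charge and decreases top→bottom as the valence shell moves farther out.
These span different periods and groups, so the two trends combine.
Ca > In: the two effects oppose for this pair; the down-group effect wins (590 vs 558 kJ/mol).
Be > Ca: Be sits above Ca in group 2, so the down-group effect alone puts Be higher.
Se > Be: period and group pull opposite ways; the across-period shift dominates (941 vs 900 kJ/mol).
I > Se: period and group pull opposite ways; the across-period shift dominates (1008 vs 941 kJ/mol).
Tabulated first ionization energy (kJ/mol): Be 900, Ca 590, Se 941, In 558, I 1008.
So from lowest to highest: In < Ca < Be < Se < I.

In < Ca < Be < Se < I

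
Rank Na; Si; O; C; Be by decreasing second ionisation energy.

Consider each +1 ion: Na⁺ is the bare [Ne] core; Si⁺ still has 3 valence electrons; O⁺ still has 5 valence electrons; C⁺ still has 3 valence electrons; Be⁺ still has 1 valence electron.
Pulling an electron out of a noble-gas core costs far more than removing a remaining valence electron, so Na sits at the high end of IE_2.
Valence configurations: Si⁺ [Ne]3s²3p¹, O⁺ [He]2s²2p³, C⁺ [He]2s²2p¹, Be⁺ [He]2s¹.
Tabulated IE_2 (kJ/mol): Na 4562, Si 1577, O 3388, C 2353, Be 1757.
Overall IE_2 order: Si < Be < C < O < Na.

Na > O > C > Be > Si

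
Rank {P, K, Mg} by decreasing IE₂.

K, P, Mg

Consider each +1 ion: P⁺ still has 4 valence electrons; K⁺ is the bare [Ar] core; Mg⁺ still has 1 valence electron.
Pulling an electron out of a noble-gas core costs far more than removing a remaining valence electron, so K sits at the high end of IE_2.
Valence configurations: P⁺ [Ne]3s²3p², Mg⁺ [Ne]3s¹.
Tabulated IE_2 (kJ/mol): P 1907, K 3052, Mg 1451.
Putting it together, IE_2: Mg < P < K.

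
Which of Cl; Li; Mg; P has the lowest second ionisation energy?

Mg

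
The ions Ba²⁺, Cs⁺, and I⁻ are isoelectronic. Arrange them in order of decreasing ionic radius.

All of these have 54 electrons, so size is governed by nuclear charge alone: the more protons, the stronger the pull on the same electron cloud, and the smaller the ion.
Nuclear charges: Ba²⁺ (Z=56), Cs⁺ (Z=55), I⁻ (Z=53).
Largest to smallest: I⁻ > Cs⁺ > Ba²⁺.

I⁻ > Cs⁺ > Ba²⁺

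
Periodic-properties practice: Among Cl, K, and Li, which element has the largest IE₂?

Li

After 1 electron has been removed, what remains? Cl⁺ still has 6 valence electrons; K⁺ is the bare [Ar] core; Li⁺ is the bare [He] core.
Core electrons are held far more tightly than valence electrons, so K and Li top the IE_2 order.
Approximate IE_2 values (kJ/mol): Cl 2298, K 3052, Li 7298.
Hence IE_2: Cl < K < Li.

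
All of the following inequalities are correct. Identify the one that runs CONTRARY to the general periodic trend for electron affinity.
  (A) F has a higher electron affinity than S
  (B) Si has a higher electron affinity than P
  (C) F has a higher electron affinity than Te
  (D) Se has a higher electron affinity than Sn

The general trend: electron affinity increases across a period and decreases down a group.
(A) F (period 2, group 17) vs S (period 3, group 16): the stated order agrees with the simple trend.
(B) Si (period 3, group 14) vs P (period 3, group 15): the stated order contradicts the simple trend.
(C) F (period 2, group 17) vs Te (period 5, group 16): the stated order agrees with the simple trend.
(D) Se (period 4, group 16) vs Sn (period 5, group 14): the stated order agrees with the simple trend.
The exception is (B): adding an electron to P's half-filled 3p³ is unfavourable, so Si (3p²) has the more exothermic EA.

(B)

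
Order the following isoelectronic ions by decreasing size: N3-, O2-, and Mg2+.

N3- > O2- > Mg2+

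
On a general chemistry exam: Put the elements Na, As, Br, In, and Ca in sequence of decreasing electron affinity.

Br, As, Na, In, Ca

Na is in period 3, group 1; Ca is in period 4, group 2; As is in period 4, group 15; Br is in period 4, group 17; In is in period 5, group 13.
EA tends to increase across a period and decrease down a group, though the pattern is less regular than for IE or radius.
Here both period and group differ, so the two effects have to be weighed against each other.
In > Ca: period and group pull opposite ways; the across-period shift dominates (29 vs 2 kJ/mol).
Na > In: period and group pull opposite ways; the down-group shift dominates (53 vs 29 kJ/mol).
As > Na: period and group pull opposite ways; the across-period shift dominates (78 vs 53 kJ/mol).
Br > As: Br lies to the right of As in period 4, so the across-period effect alone puts Br higher.
Approximate values (kJ/mol): Na 53, Ca 2, As 78, Br 325, In 29.
So from highest to lowest: Br > As > Na > In > Ca.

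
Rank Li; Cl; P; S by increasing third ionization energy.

P < S < Cl < Li

The third ionization energy removes an electron from the +2 ion. For each element: Li²⁺ is already 1 electron into the core; Cl²⁺ still has 5 valence electrons; P²⁺ still has 3 valence electrons; S²⁺ still has 4 valence electrons.
Breaking into a closed-shell core is much more expensive than removing a leftover valence electron — Li has the largest IE_3 here.
Valence configurations: Cl²⁺ [Ne]3s²3p³, P²⁺ [Ne]3s²3p¹, S²⁺ [Ne]3s²3p².
Tabulated IE_3 (kJ/mol): Li 11815, Cl 3822, P 2914, S 3357.
Overall IE_3 order: P < S < Cl < Li.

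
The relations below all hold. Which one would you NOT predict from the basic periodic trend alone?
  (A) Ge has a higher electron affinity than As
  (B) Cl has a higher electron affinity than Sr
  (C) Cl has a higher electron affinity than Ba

The general trend: electron affinity increases across a period and decreases down a group.
(A) Ge (period 4, group 14) vs As (period 4, group 15): the stated order contradicts the simple trend.
(B) Cl (period 3, group 17) vs Sr (period 5, group 2): the stated order agrees with the simple trend.
(C) Cl (period 3, group 17) vs Ba (period 6, group 2): the stated order agrees with the simple trend.
The exception is (A): adding an electron to As's half-filled 4p³ is unfavourable, so Ge (4p²) has the more exothermic EA.

(A)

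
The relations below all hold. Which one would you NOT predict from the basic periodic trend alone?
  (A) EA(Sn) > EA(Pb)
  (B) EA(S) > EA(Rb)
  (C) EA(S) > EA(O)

(C)

The general trend: electron affinity increases across a period and decreases down a group.
(A) Sn (period 5, group 14) vs Pb (period 6, group 14): the stated order agrees with the simple trend.
(B) S (period 3, group 16) vs Rb (period 5, group 1): the stated order agrees with the simple trend.
(C) S (period 3, group 16) vs O (period 2, group 16): the stated order contradicts the simple trend.
The exception is (C): the compact 2p subshell of O repels the added electron more than S's larger 3p does.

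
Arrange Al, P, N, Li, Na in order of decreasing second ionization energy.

Li > Na > N > P > Al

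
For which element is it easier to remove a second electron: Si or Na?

Si

Consider each +1 ion: Si⁺ still has 3 valence electrons; Na⁺ is the bare [Ne] core.
Pulling an electron out of a noble-gas core costs far more than removing a remaining valence electron, so Na sits at the high end of IE_2.
The numbers (kJ/mol): Si 1577, Na 4562.
Putting it together, IE_2: Si < Na.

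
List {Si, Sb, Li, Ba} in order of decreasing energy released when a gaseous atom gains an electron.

Li is in period 2, group 1; Si is in period 3, group 14; Sb is in period 5, group 15; Ba is in period 6, group 2.
EA tends to increase across a period and decrease down a group, though the pattern is less regular than for IE or radius.
These span different periods and groups, so the two trends combine.
Li > Ba: period and group pull opposite ways; the down-group shift dominates (60 vs 14 kJ/mol).
Sb > Li: the two effects oppose for this pair; the across-period effect wins (103 vs 60 kJ/mol).
Si > Sb: the two effects oppose for this pair; the down-group effect wins (134 vs 103 kJ/mol).
For reference (kJ/mol): Li 60, Si 134, Sb 103, Ba 14.
So from highest to lowest: Si > Sb > Li > Ba.

Si, Sb, Li, Ba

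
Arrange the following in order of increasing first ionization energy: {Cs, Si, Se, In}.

Cs, In, Si, Se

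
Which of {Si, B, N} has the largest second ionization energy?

IE_2 is the cost of taking one more electron from the +1 cation: Si⁺ still has 3 valence electrons; B⁺ still has 2 valence electrons; N⁺ still has 4 valence electrons.
All are still removing valence electrons, so compare the +1 ions as you would atoms: IE_2 generally rises across a period (higher Z_eff) and falls down a group (larger shell), subject to the usual subshell exceptions.
Valence configurations: Si⁺ [Ne]3s²3p¹, B⁺ [He]2s², N⁺ [He]2s²2p².
Tabulated IE_2 (kJ/mol): Si 1577, B 2427, N 2856.
So the second ionization energies run Si < B < N.

N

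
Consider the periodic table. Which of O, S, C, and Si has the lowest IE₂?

IE_2 is the cost of taking one more electron from the +1 cation: O⁺ still has 5 valence electrons; S⁺ still has 5 valence electrons; C⁺ still has 3 valence electrons; Si⁺ still has 3 valence electrons.
All are still removing valence electrons, so compare the +1 ions as you would atoms: IE_2 generally rises across a period (higher Z_eff) and falls down a group (larger shell), subject to the usual subshell exceptions.
Valence configurations: O⁺ [He]2s²2p³, S⁺ [Ne]3s²3p³, C⁺ [He]2s²2p¹, Si⁺ [Ne]3s²3p¹.
Approximate IE_2 values (kJ/mol): O 3388, S 2252, C 2353, Si 1577.
So the second ionization energies run Si < S < C < O.

Si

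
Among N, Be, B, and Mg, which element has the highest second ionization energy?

Consider each +1 ion: N⁺ still has 4 valence electrons; Be⁺ still has 1 valence electron; B⁺ still has 2 valence electrons; Mg⁺ still has 1 valence electron.
All are still removing valence electrons, so compare the +1 ions as you would atoms: IE_2 generally rises across a period (higher Z_eff) and falls down a group (larger shell), subject to the usual subshell exceptions.
Valence configurations: N⁺ [He]2s²2p², Be⁺ [He]2s¹, B⁺ [He]2s², Mg⁺ [Ne]3s¹.
Approximate IE_2 values (kJ/mol): N 2856, Be 1757, B 2427, Mg 1451.
Overall IE_2 order: Mg < Be < B < N.

N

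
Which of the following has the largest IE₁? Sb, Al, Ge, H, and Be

H

Removing the outermost electron gets harder across a period and easier down a group.
A diagonal step moves right (one effect) and down (the opposite effect) at once.
Ge > Al: period and group pull opposite ways; the across-period shift dominates (762 vs 578 kJ/mol).
Sb > Ge: period and group pull opposite ways; the across-period shift dominates (831 vs 762 kJ/mol).
Be > Sb: the two effects oppose for this pair; the down-group effect wins (900 vs 831 kJ/mol).
H > Be: period and group pull opposite ways; the down-group shift dominates (1312 vs 900 kJ/mol).
For reference (kJ/mol): H 1312, Be 900, Al 578, Ge 762, Sb 831.
The largest IE₁ among these belongs to H.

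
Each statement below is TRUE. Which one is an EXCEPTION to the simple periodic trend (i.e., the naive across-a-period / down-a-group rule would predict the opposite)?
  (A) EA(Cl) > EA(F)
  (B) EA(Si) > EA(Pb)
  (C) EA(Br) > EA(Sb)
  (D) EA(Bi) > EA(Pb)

The general trend: electron affinity increases across a period and decreases down a group.
(A) Cl (period 3, group 17) vs F (period 2, group 17): the stated order contradicts the simple trend.
(B) Si (period 3, group 14) vs Pb (period 6, group 14): the stated order agrees with the simple trend.
(C) Br (period 4, group 17) vs Sb (period 5, group 15): the stated order agrees with the simple trend.
(D) Bi (period 6, group 15) vs Pb (period 6, group 14): the stated order agrees with the simple trend.
The exception is (A): F's small 2p subshell makes the incoming electron feel strong e⁻–e⁻ repulsion, so Cl actually releases more energy on gaining an electron.

(A)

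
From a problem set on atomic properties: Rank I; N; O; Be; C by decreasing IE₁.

Be is in period 2, group 2; C is in period 2, group 14; N is in period 2, group 15; O is in period 2, group 16; I is in period 5, group 17.
IE₁ increases left→right with effective nuclear charge and decreases top→bottom as the valence shell moves farther out.
Here both period and group differ, so the two effects have to be weighed against each other.
I > Be: the two effects oppose for this pair; the across-period effect wins (1008 vs 900 kJ/mol).
C > I: the two effects oppose for this pair; the down-group effect wins (1086 vs 1008 kJ/mol).
O > C: both are in period 2; the period trend gives O the larger value.
N > O: this pair runs against the simple trend — see the exception note.
Note the exception: N has a higher first ionization energy than O, contrary to the simple trend — pairing an electron in O's 2p⁴ costs repulsion energy, so O ionizes more easily than half-filled N (2p³).
For reference (kJ/mol): Be 900, C 1086, N 1402, O 1314, I 1008.
So from highest to lowest: N > O > C > I > Be.

N > O > C > I > Be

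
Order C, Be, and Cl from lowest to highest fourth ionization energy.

Cl, C, Be

IE_4 is the cost of taking one more electron from the +3 cation: C³⁺ still has 1 valence electron; Be³⁺ is already 1 electron into the core; Cl³⁺ still has 4 valence electrons.
Pulling an electron out of a noble-gas core costs far more than removing a remaining valence electron, so Be sits at the high end of IE_4.
Valence configurations: C³⁺ [He]2s¹, Cl³⁺ [Ne]3s²3p².
Approximate IE_4 values (kJ/mol): C 6223, Be 21007, Cl 5159.
Hence IE_4: Cl < C < Be.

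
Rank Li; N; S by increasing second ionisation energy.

S < N < Li

IE_2 is the cost of taking one more electron from the +1 cation: Li⁺ is the bare [He] core; N⁺ still has 4 valence electrons; S⁺ still has 5 valence electrons.
Breaking into a closed-shell core is much more expensive than removing a leftover valence electron — Li has the largest IE_2 here.
Valence configurations: N⁺ [He]2s²2p², S⁺ [Ne]3s²3p³.
The numbers (kJ/mol): Li 7298, N 2856, S 2252.
Overall IE_2 order: S < N < Li.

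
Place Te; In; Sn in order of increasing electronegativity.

In is in period 5, group 13; Sn is in period 5, group 14; Te is in period 5, group 16.
Electronegativity increases across a period and decreases down a group, tracking effective nuclear charge and atomic size.
All lie in period 5, so electronegativity increases left to right.
So from lowest to highest: In < Sn < Te.

In < Sn < Te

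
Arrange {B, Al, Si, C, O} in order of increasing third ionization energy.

Al < Si < B < C < O

After 2 electrons have been removed, what remains? B²⁺ still has 1 valence electron; Al²⁺ still has 1 valence electron; Si²⁺ still has 2 valence electrons; C²⁺ still has 2 valence electrons; O²⁺ still has 4 valence electrons.
All are still removing valence electrons, so compare the +2 ions as you would atoms: IE_3 generally rises across a period (higher Z_eff) and falls down a group (larger shell), subject to the usual subshell exceptions.
Valence configurations: B²⁺ [He]2s¹, Al²⁺ [Ne]3s¹, Si²⁺ [Ne]3s², C²⁺ [He]2s², O²⁺ [He]2s²2p².
The numbers (kJ/mol): B 3660, Al 2745, Si 3232, C 4620, O 5300.
So the third ionization energies run Al < Si < B < C < O.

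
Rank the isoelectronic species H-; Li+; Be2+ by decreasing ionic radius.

H- > Li+ > Be2+

All of these have 2 electrons, so size is governed by nuclear charge alone: the more protons, the stronger the pull on the same electron cloud, and the smaller the ion.
Nuclear charges: Be2+ (Z=4), Li+ (Z=3), H- (Z=1).
Largest to smallest: H- > Li+ > Be2+.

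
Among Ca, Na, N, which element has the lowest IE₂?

Consider each +1 ion: Ca⁺ still has 1 valence electron; Na⁺ is the bare [Ne] core; N⁺ still has 4 valence electrons.
Breaking into a closed-shell core is much more expensive than removing a leftover valence electron — Na has the largest IE_2 here.
Valence configurations: Ca⁺ [Ar]4s¹, N⁺ [He]2s²2p².
Approximate IE_2 values (kJ/mol): Ca 1145, Na 4562, N 2856.
So the second ionization energies run Ca < N < Na.

Ca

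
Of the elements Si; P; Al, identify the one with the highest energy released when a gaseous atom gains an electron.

Al is in period 3, group 13; Si is in period 3, group 14; P is in period 3, group 15.
Electron affinity generally becomes more exothermic across a period toward the halogens and less exothermic down a group.
All lie in period 3; the across-period trend (electron affinity increases left to right) applies, with the exception below.
Note the exception: Si has a higher electron affinity than P, contrary to the simple trend — adding an electron to P's half-filled 3p³ is unfavourable, so Si (3p²) has the more exothermic EA.
Tabulated electron affinity (kJ/mol): Al 42, Si 134, P 72.
The highest energy released when a gaseous atom gains an electron among these belongs to Si.

Si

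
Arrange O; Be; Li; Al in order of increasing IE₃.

Al, O, Li, Be

After 2 electrons have been removed, what remains? O²⁺ still has 4 valence electrons; Be²⁺ is the bare [He] core; Li²⁺ is already 1 electron into the core; Al²⁺ still has 1 valence electron.
Pulling an electron out of a noble-gas core costs far more than removing a remaining valence electron, so Li and Be sit at the high end of IE_3.
Valence configurations: O²⁺ [He]2s²2p², Al²⁺ [Ne]3s¹.
The numbers (kJ/mol): O 5300, Be 14849, Li 11815, Al 2745.
Putting it together, IE_3: Al < O < Li < Be.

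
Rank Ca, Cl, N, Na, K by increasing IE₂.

Ca, Cl, N, K, Na

Consider each +1 ion: Ca⁺ still has 1 valence electron; Cl⁺ still has 6 valence electrons; N⁺ still has 4 valence electrons; Na⁺ is the bare [Ne] core; K⁺ is the bare [Ar] core.
Breaking into a closed-shell core is much more expensive than removing a leftover valence electron — K and Na have the largest IE_2 here.
Valence configurations: Ca⁺ [Ar]4s¹, Cl⁺ [Ne]3s²3p⁴, N⁺ [He]2s²2p².
Approximate IE_2 values (kJ/mol): Ca 1145, Cl 2298, N 2856, Na 4562, K 3052.
Hence IE_2: Ca < Cl < N < K < Na.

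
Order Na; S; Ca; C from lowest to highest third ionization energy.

S < C < Ca < Na

After 2 electrons have been removed, what remains? Na²⁺ is already 1 electron into the core; S²⁺ still has 4 valence electrons; Ca²⁺ is the bare [Ar] core; C²⁺ still has 2 valence electrons.
Pulling an electron out of a noble-gas core costs far more than removing a remaining valence electron, so Ca and Na sit at the high end of IE_3.
Valence configurations: S²⁺ [Ne]3s²3p², C²⁺ [He]2s².
Tabulated IE_3 (kJ/mol): Na 6910, S 3357, Ca 4912, C 4620.
Hence IE_3: S < C < Ca < Na.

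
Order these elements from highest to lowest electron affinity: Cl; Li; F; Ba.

Cl, F, Li, Ba

Li is in period 2, group 1; F is in period 2, group 17; Cl is in period 3, group 17; Ba is in period 6, group 2.
Adding an electron releases more energy for atoms nearer the top right (short of the noble gases).
Neither a single period nor a single group — weigh both effects.
Li > Ba: the two effects oppose for this pair; the down-group effect wins (60 vs 14 kJ/mol).
F > Li: both are in period 2; the period trend gives F the larger value.
Cl > F: this pair runs against the simple trend — see the exception note.
Note the exception: Cl has a higher electron affinity than F, contrary to the simple trend — F's small 2p subshell makes the incoming electron feel strong e⁻–e⁻ repulsion, so Cl actually releases more energy on gaining an electron.
Tabulated electron affinity (kJ/mol): Li 60, F 328, Cl 349, Ba 14.
So from highest to lowest: Cl > F > Li > Ba.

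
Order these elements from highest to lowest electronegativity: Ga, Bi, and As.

As > Bi > Ga

Electronegativity increases across a period and decreases down a group, tracking effective nuclear charge and atomic size.
These span different periods and groups, so the two trends combine.
Bi > Ga: period and group pull opposite ways; the across-period shift dominates (2.02 vs 1.81).
As > Bi: they share group 15; the group trend gives As the larger value.
Approximate values (Pauling): Ga 1.81, As 2.18, Bi 2.02.
So from highest to lowest: As > Bi > Ga.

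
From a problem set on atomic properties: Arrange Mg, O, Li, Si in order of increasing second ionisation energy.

After 1 electron has been removed, what remains? Mg⁺ still has 1 valence electron; O⁺ still has 5 valence electrons; Li⁺ is the bare [He] core; Si⁺ still has 3 valence electrons.
Breaking into a closed-shell core is much more expensive than removing a leftover valence electron — Li has the largest IE_2 here.
Valence configurations: Mg⁺ [Ne]3s¹, O⁺ [He]2s²2p³, Si⁺ [Ne]3s²3p¹.
The numbers (kJ/mol): Mg 1451, O 3388, Li 7298, Si 1577.
So the second ionization energies run Mg < Si < O < Li.

Mg < Si < O < Li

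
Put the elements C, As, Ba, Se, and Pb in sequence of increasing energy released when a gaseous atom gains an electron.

Ba < Pb < As < C < Se

Adding an electron releases more energy for atoms nearer the top right (short of the noble gases).
These span different periods and groups, so the two trends combine.
Pb > Ba: both are in period 6; the period trend gives Pb the larger value.
As > Pb: relative to Pb, both the across-period and down-group shifts push As's electron affinity up.
C > As: period and group pull opposite ways; the down-group shift dominates (122 vs 78 kJ/mol).
Se > C: the two effects oppose for this pair; the across-period effect wins (195 vs 122 kJ/mol).
Tabulated electron affinity (kJ/mol): C 122, As 78, Se 195, Ba 14, Pb 35.
So from lowest to highest: Ba < Pb < As < C < Se.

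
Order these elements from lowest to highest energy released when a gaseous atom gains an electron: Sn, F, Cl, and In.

In, Sn, F, Cl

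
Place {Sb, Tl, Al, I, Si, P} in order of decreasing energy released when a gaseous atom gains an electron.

Al is in period 3, group 13; Si is in period 3, group 14; P is in period 3, group 15; Sb is in period 5, group 15; I is in period 5, group 17; Tl is in period 6, group 13.
Atoms with high Z_eff and room in the valence shell (especially the halogens) have the most exothermic electron affinities.
Here both period and group differ, so the two effects have to be weighed against each other.
Al > Tl: they share group 13; the group trend gives Al the larger value.
P > Al: P lies to the right of Al in period 3, so the across-period effect alone puts P higher.
Sb > P: this pair runs against the simple trend — see the exception note.
Si > Sb: the two effects oppose for this pair; the down-group effect wins (134 vs 103 kJ/mol).
I > Si: the two effects oppose for this pair; the across-period effect wins (295 vs 134 kJ/mol).
Note the exception: Sb has a higher electron affinity than P, contrary to the simple trend — both are half-filled np³, but the pairing/repulsion penalty for the added electron shrinks as the p orbitals become larger and more diffuse down the group, and for Sb that outweighs the weaker nuclear attraction.
Note the exception: Si has a higher electron affinity than P, contrary to the simple trend — adding an electron to P's half-filled 3p³ is unfavourable, so Si (3p²) has the more exothermic EA.
For reference (kJ/mol): Al 42, Si 134, P 72, Sb 103, I 295, Tl 19.
So from highest to lowest: I > Si > Sb > P > Al > Tl.

I > Si > Sb > P > Al > Tl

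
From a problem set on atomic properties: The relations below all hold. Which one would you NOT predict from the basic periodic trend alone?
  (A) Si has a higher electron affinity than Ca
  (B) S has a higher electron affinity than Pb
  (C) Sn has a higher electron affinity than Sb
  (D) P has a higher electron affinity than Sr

The general trend: electron affinity increases across a period and decreases down a group.
(A) Si (period 3, group 14) vs Ca (period 4, group 2): the stated order agrees with the simple trend.
(B) S (period 3, group 16) vs Pb (period 6, group 14): the stated order agrees with the simple trend.
(C) Sn (period 5, group 14) vs Sb (period 5, group 15): the stated order contradicts the simple trend.
(D) P (period 3, group 15) vs Sr (period 5, group 2): the stated order agrees with the simple trend.
The exception is (C): adding an electron to Sb's half-filled 5p³ is unfavourable, so Sn has the more exothermic EA.

(C)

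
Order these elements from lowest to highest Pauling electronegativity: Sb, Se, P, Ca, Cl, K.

K, Ca, Sb, P, Se, Cl

P is in period 3, group 15; Cl is in period 3, group 17; K is in period 4, group 1; Ca is in period 4, group 2; Se is in period 4, group 16; Sb is in period 5, group 15.
Electronegativity increases across a period and decreases down a group, tracking effective nuclear charge and atomic size.
Here both period and group differ, so the two effects have to be weighed against each other.
Ca > K: Ca lies to the right of K in period 4, so the across-period effect alone puts Ca higher.
Sb > Ca: the two effects oppose for this pair; the across-period effect wins (2.05 vs 1.00).
P > Sb: P sits above Sb in group 15, so the down-group effect alone puts P higher.
Se > P: the two effects oppose for this pair; the across-period effect wins (2.55 vs 2.19).
Cl > Se: relative to Se, both the across-period and down-group shifts push Cl's electronegativity up.
Approximate values (Pauling): P 2.19, Cl 3.16, K 0.82, Ca 1.00, Se 2.55, Sb 2.05.
So from lowest to highest: K < Ca < Sb < P < Se < Cl.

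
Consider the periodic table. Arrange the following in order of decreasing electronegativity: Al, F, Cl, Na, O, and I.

F > O > Cl > I > Al > Na

O is in period 2, group 16; F is in period 2, group 17; Na is in period 3, group 1; Al is in period 3, group 13; Cl is in period 3, group 17; I is in period 5, group 17.
Atoms toward the upper right of the periodic table pull bonding electrons most strongly.
Neither a single period nor a single group — weigh both effects.
Al > Na: Al lies to the right of Na in period 3, so the across-period effect alone puts Al higher.
I > Al: the two effects oppose for this pair; the across-period effect wins (2.66 vs 1.61).
Cl > I: they share group 17; the group trend gives Cl the larger value.
O > Cl: period and group pull opposite ways; the down-group shift dominates (3.44 vs 3.16).
F > O: both are in period 2; the period trend gives F the larger value.
Tabulated electronegativity (Pauling): O 3.44, F 3.98, Na 0.93, Al 1.61, Cl 3.16, I 2.66.
So from highest to lowest: F > O > Cl > I > Al > Na.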